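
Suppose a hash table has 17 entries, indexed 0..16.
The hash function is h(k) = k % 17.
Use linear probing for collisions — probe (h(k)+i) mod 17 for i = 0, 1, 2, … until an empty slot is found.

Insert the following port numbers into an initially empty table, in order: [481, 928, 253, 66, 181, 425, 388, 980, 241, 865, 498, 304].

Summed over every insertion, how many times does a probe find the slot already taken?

481: h=5 -> slot 5
928: h=10 -> slot 10
253: h=15 -> slot 15
66: h=15, probe 15,16 -> slot 16
181: h=11 -> slot 11
425: h=0 -> slot 0
388: h=14 -> slot 14
980: h=11, probe 11,12 -> slot 12
241: h=3 -> slot 3
865: h=15, probe 15,16,0,1 -> slot 1
498: h=5, probe 5,6 -> slot 6
304: h=15, probe 15,16,0,1,2 -> slot 2
Table: [425, 865, 304, 241, —, 481, 498, —, —, —, 928, 181, 980, —, 388, 253, 66]

10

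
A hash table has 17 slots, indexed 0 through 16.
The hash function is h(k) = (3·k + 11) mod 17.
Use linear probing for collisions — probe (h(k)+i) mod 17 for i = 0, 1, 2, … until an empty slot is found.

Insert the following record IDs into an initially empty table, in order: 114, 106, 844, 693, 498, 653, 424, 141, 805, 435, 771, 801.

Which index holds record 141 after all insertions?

114: h=13 → slot 13
106: h=6 → slot 6
844: h=10 → slot 10
693: h=16 → slot 16
498: h=9 → slot 9
653: h=15 → slot 15
424: h=8 → slot 8
141: h=9, probe 9,10,11 → slot 11
805: h=12 → slot 12
435: h=7 → slot 7
771: h=12, probe 12,13,14 → slot 14
801: h=0 → slot 0
Table: [801, _, _, _, _, _, 106, 435, 424, 498, 844, 141, 805, 114, 771, 653, 693]

11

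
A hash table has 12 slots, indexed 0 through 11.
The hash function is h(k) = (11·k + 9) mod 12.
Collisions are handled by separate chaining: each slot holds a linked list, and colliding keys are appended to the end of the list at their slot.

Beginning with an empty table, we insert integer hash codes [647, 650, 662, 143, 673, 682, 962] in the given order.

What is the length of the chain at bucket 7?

Insert 647: h=10, bucket 10 empty → new chain.
Insert 650: h=7, bucket 7 empty → new chain.
Insert 662: h=7, bucket 7 nonempty → append to chain.
Insert 143: h=10, bucket 10 nonempty → append to chain.
Insert 673: h=8, bucket 8 empty → new chain.
Insert 682: h=11, bucket 11 empty → new chain.
Insert 962: h=7, bucket 7 nonempty → append to chain.
Final buckets:
0: ∅
1: ∅
2: ∅
3: ∅
4: ∅
5: ∅
6: ∅
7: 650 -> 662 -> 962
8: 673
9: ∅
10: 647 -> 143
11: 682

3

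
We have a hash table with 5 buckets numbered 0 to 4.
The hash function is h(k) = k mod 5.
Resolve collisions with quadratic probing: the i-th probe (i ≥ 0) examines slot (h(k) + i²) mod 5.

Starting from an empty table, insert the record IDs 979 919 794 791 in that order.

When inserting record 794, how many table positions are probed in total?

979 hashes to 4; slot 4 is free => place at 4.
919 hashes to 4; 4 taken => place at 0.
794 hashes to 4; 4,0 taken => place at 3.
791 hashes to 1; slot 1 is free => place at 1.
Table: [919, 791, _, 794, 979]

3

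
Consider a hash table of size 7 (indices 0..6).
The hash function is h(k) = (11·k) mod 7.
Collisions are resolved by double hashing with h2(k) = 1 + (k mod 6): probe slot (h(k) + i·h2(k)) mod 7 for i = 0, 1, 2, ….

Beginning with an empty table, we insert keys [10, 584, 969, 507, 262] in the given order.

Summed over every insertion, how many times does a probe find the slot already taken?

10 hashes to 5; slot 5 is free -> place at 5.
584 hashes to 5, h2=3; 5 taken -> place at 1.
969 hashes to 5, h2=4; 5 taken -> place at 2.
507 hashes to 5, h2=4; 5,2 taken -> place at 6.
262 hashes to 5, h2=5; 5 taken -> place at 3.
Table: [—, 584, 969, 262, —, 10, 507]

5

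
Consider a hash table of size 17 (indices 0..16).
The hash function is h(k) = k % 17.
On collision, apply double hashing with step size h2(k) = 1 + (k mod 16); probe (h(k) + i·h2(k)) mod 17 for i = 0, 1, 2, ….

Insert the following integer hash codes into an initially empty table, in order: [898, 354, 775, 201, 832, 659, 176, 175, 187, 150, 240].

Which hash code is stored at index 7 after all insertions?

201

898: h=14 => slot 14
354: h=14, h2=3, probe 14,0 => slot 0
775: h=10 => slot 10
201: h=14, h2=10, probe 14,7 => slot 7
832: h=16 => slot 16
659: h=13 => slot 13
176: h=6 => slot 6
175: h=5 => slot 5
187: h=0, h2=12, probe 0,12 => slot 12
150: h=14, h2=7, probe 14,4 => slot 4
240: h=2 => slot 2
Table: [354, ∅, 240, ∅, 150, 175, 176, 201, ∅, ∅, 775, ∅, 187, 659, 898, ∅, 832]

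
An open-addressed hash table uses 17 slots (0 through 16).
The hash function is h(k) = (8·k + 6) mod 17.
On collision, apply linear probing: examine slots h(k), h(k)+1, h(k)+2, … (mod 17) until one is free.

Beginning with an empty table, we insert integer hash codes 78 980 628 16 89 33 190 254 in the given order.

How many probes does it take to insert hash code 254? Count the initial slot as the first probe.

78: h=1 => slot 1
980: h=9 => slot 9
628: h=15 => slot 15
16: h=15, probe 15,16 => slot 16
89: h=4 => slot 4
33: h=15, probe 15,16,0 => slot 0
190: h=13 => slot 13
254: h=15, probe 15,16,0,1,2 => slot 2
Table: [33, 78, 254, ., 89, ., ., ., ., 980, ., ., ., 190, ., 628, 16]

5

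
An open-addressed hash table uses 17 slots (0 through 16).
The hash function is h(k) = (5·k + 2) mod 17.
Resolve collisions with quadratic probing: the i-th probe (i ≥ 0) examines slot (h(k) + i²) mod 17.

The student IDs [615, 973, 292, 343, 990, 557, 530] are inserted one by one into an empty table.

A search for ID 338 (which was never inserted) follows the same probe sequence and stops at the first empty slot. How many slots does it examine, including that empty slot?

615 hashes to 0; slot 0 is free → place at 0.
973 hashes to 5; slot 5 is free → place at 5.
292 hashes to 0; 0 taken → place at 1.
343 hashes to 0; 0,1 taken → place at 4.
990 hashes to 5; 5 taken → place at 6.
557 hashes to 16; slot 16 is free → place at 16.
530 hashes to 0; 0,1,4 taken → place at 9.
Table: [615, 292, -, -, 343, 973, 990, -, -, 530, -, -, -, -, -, -, 557]
Lookup 338: h=9, probe 9,10 → slot 10 empty, not found.

2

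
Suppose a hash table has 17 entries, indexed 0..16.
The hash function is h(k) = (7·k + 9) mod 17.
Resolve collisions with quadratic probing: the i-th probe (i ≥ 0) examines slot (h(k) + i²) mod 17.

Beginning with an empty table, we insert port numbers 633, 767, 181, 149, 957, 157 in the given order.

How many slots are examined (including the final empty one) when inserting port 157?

633 hashes to 3; slot 3 is free => place at 3.
767 hashes to 6; slot 6 is free => place at 6.
181 hashes to 1; slot 1 is free => place at 1.
149 hashes to 15; slot 15 is free => place at 15.
957 hashes to 10; slot 10 is free => place at 10.
157 hashes to 3; 3 taken => place at 4.
Table: [—, 181, —, 633, 157, —, 767, —, —, —, 957, —, —, —, —, 149, —]

2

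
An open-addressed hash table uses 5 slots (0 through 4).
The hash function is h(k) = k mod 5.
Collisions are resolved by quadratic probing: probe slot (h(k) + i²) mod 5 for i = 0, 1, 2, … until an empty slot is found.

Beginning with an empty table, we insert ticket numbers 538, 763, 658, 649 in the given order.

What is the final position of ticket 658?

538 hashes to 3; slot 3 is free → place at 3.
763 hashes to 3; 3 taken → place at 4.
658 hashes to 3; 3,4 taken → place at 2.
649 hashes to 4; 4 taken → place at 0.
Table: [649, ∅, 658, 538, 763]

2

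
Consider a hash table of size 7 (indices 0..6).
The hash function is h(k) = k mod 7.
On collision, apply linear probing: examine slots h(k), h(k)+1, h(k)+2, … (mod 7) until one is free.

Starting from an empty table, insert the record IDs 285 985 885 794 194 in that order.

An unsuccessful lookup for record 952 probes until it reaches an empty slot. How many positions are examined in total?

2

Insert 285: h=5, slot 5 empty => index 5.
Insert 985: h=5, slot 5 occupied => index 6.
Insert 885: h=3, slot 3 empty => index 3.
Insert 794: h=3, slot 3 occupied => index 4.
Insert 194: h=5, slots 5,6 occupied => index 0.
Table: [194, ∅, ∅, 885, 794, 285, 985]
Lookup 952: h=0, probe 0,1 → slot 1 empty, not found.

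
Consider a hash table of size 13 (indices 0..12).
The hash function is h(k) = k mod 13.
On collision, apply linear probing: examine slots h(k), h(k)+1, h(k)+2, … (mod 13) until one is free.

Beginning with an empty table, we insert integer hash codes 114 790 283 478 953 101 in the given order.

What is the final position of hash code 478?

114 hashes to 10; slot 10 is free -> place at 10.
790 hashes to 10; 10 taken -> place at 11.
283 hashes to 10; 10,11 taken -> place at 12.
478 hashes to 10; 10,11,12 taken -> place at 0.
953 hashes to 4; slot 4 is free -> place at 4.
101 hashes to 10; 10,11,12,0 taken -> place at 1.
Table: [478, 101, ∅, ∅, 953, ∅, ∅, ∅, ∅, ∅, 114, 790, 283]

0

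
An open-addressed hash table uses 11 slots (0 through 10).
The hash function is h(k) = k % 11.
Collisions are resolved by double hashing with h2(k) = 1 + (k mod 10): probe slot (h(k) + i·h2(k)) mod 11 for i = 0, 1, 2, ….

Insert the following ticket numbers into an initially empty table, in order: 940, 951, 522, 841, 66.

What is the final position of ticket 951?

7

940 hashes to 5; slot 5 is free → place at 5.
951 hashes to 5, h2=2; 5 taken → place at 7.
522 hashes to 5, h2=3; 5 taken → place at 8.
841 hashes to 5, h2=2; 5,7 taken → place at 9.
66 hashes to 0; slot 0 is free → place at 0.
Table: [66, -, -, -, -, 940, -, 951, 522, 841, -]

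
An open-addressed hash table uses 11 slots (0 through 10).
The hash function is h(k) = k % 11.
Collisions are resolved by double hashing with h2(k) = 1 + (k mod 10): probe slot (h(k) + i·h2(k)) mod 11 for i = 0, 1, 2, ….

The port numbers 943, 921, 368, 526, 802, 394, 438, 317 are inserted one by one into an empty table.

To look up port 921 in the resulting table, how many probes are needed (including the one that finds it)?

943: h=8 => slot 8
921: h=8, h2=2, probe 8,10 => slot 10
368: h=5 => slot 5
526: h=9 => slot 9
802: h=10, h2=3, probe 10,2 => slot 2
394: h=9, h2=5, probe 9,3 => slot 3
438: h=9, h2=9, probe 9,7 => slot 7
317: h=9, h2=8, probe 9,6 => slot 6
Table: [_, _, 802, 394, _, 368, 317, 438, 943, 526, 921]
Lookup 921: h=8, h2=2, probe 8,10 → found at 10.

2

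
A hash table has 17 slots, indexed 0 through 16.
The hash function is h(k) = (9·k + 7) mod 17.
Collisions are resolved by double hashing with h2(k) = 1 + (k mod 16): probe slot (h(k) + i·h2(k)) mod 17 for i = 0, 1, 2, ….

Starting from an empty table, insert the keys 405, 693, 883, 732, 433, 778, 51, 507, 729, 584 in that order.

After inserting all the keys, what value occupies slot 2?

Insert 405: h=14, slot 14 empty -> index 14.
Insert 693: h=5, slot 5 empty -> index 5.
Insert 883: h=15, slot 15 empty -> index 15.
Insert 732: h=16, slot 16 empty -> index 16.
Insert 433: h=11, slot 11 empty -> index 11.
Insert 778: h=5, h2=11, slots 5,16 occupied -> index 10.
Insert 51: h=7, slot 7 empty -> index 7.
Insert 507: h=14, h2=12, slot 14 occupied -> index 9.
Insert 729: h=6, slot 6 empty -> index 6.
Insert 584: h=10, h2=9, slot 10 occupied -> index 2.
Table: [—, —, 584, —, —, 693, 729, 51, —, 507, 778, 433, —, —, 405, 883, 732]

584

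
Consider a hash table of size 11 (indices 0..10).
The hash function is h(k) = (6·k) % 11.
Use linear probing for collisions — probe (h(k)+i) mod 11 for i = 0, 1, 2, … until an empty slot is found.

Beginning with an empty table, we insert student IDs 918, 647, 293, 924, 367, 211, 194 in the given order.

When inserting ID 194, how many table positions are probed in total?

Insert 918: h=8, slot 8 empty -> index 8.
Insert 647: h=10, slot 10 empty -> index 10.
Insert 293: h=9, slot 9 empty -> index 9.
Insert 924: h=0, slot 0 empty -> index 0.
Insert 367: h=2, slot 2 empty -> index 2.
Insert 211: h=1, slot 1 empty -> index 1.
Insert 194: h=9, slots 9,10,0,1,2 occupied -> index 3.
Table: [924, 211, 367, 194, ∅, ∅, ∅, ∅, 918, 293, 647]

6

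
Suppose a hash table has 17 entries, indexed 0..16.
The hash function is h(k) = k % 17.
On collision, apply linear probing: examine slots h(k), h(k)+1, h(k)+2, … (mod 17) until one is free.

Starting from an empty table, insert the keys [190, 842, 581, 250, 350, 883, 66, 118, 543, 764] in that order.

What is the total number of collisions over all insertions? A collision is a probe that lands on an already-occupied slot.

190 hashes to 3; slot 3 is free → place at 3.
842 hashes to 9; slot 9 is free → place at 9.
581 hashes to 3; 3 taken → place at 4.
250 hashes to 12; slot 12 is free → place at 12.
350 hashes to 10; slot 10 is free → place at 10.
883 hashes to 16; slot 16 is free → place at 16.
66 hashes to 15; slot 15 is free → place at 15.
118 hashes to 16; 16 taken → place at 0.
543 hashes to 16; 16,0 taken → place at 1.
764 hashes to 16; 16,0,1 taken → place at 2.
Table: [118, 543, 764, 190, 581, -, -, -, -, 842, 350, -, 250, -, -, 66, 883]

7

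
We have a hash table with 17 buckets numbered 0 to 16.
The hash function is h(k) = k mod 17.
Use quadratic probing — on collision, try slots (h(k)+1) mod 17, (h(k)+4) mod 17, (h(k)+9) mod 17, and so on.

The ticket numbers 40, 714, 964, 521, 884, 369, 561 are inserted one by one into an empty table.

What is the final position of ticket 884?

1

Insert 40: h=6, slot 6 empty → index 6.
Insert 714: h=0, slot 0 empty → index 0.
Insert 964: h=12, slot 12 empty → index 12.
Insert 521: h=11, slot 11 empty → index 11.
Insert 884: h=0, slot 0 occupied → index 1.
Insert 369: h=12, slot 12 occupied → index 13.
Insert 561: h=0, slots 0,1 occupied → index 4.
Table: [714, 884, —, —, 561, —, 40, —, —, —, —, 521, 964, 369, —, —, —]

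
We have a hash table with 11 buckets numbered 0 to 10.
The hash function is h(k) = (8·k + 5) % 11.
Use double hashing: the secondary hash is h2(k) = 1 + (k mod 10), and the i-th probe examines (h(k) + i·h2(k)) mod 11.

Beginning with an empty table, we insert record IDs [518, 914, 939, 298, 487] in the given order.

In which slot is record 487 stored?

1

518 hashes to 2; slot 2 is free -> place at 2.
914 hashes to 2, h2=5; 2 taken -> place at 7.
939 hashes to 4; slot 4 is free -> place at 4.
298 hashes to 2, h2=9; 2 taken -> place at 0.
487 hashes to 7, h2=8; 7,4 taken -> place at 1.
Table: [298, 487, 518, ∅, 939, ∅, ∅, 914, ∅, ∅, ∅]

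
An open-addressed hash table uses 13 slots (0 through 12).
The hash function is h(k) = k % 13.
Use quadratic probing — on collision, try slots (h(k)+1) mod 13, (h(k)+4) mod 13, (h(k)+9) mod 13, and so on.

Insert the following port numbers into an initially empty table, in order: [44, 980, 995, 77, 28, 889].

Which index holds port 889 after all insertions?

9

44: h=5 -> slot 5
980: h=5, probe 5,6 -> slot 6
995: h=7 -> slot 7
77: h=12 -> slot 12
28: h=2 -> slot 2
889: h=5, probe 5,6,9 -> slot 9
Table: [_, _, 28, _, _, 44, 980, 995, _, 889, _, _, 77]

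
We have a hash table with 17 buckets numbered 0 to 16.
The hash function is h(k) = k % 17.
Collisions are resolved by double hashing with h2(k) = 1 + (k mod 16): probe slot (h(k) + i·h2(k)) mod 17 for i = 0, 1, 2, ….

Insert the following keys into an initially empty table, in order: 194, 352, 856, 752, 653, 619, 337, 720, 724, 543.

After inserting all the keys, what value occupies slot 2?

194: h=7 → slot 7
352: h=12 → slot 12
856: h=6 → slot 6
752: h=4 → slot 4
653: h=7, h2=14, probe 7,4,1 → slot 1
619: h=7, h2=12, probe 7,2 → slot 2
337: h=14 → slot 14
720: h=6, h2=1, probe 6,7,8 → slot 8
724: h=10 → slot 10
543: h=16 → slot 16
Table: [∅, 653, 619, ∅, 752, ∅, 856, 194, 720, ∅, 724, ∅, 352, ∅, 337, ∅, 543]

619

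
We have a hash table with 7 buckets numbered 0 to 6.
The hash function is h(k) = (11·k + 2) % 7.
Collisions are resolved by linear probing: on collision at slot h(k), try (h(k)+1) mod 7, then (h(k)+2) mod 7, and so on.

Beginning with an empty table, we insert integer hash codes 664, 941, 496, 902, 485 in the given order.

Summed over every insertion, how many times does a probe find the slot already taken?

664 hashes to 5; slot 5 is free -> place at 5.
941 hashes to 0; slot 0 is free -> place at 0.
496 hashes to 5; 5 taken -> place at 6.
902 hashes to 5; 5,6,0 taken -> place at 1.
485 hashes to 3; slot 3 is free -> place at 3.
Table: [941, 902, —, 485, —, 664, 496]

4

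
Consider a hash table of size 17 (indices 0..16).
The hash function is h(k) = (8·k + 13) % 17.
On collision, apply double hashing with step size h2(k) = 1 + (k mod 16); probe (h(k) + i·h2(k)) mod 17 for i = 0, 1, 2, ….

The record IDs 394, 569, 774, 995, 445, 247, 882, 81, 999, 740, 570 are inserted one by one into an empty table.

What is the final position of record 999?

5

394: h=3 → slot 3
569: h=9 → slot 9
774: h=0 → slot 0
995: h=0, h2=4, probe 0,4 → slot 4
445: h=3, h2=14, probe 3,0,14 → slot 14
247: h=0, h2=8, probe 0,8 → slot 8
882: h=14, h2=3, probe 14,0,3,6 → slot 6
81: h=15 → slot 15
999: h=15, h2=8, probe 15,6,14,5 → slot 5
740: h=0, h2=5, probe 0,5,10 → slot 10
570: h=0, h2=11, probe 0,11 → slot 11
Table: [774, ∅, ∅, 394, 995, 999, 882, ∅, 247, 569, 740, 570, ∅, ∅, 445, 81, ∅]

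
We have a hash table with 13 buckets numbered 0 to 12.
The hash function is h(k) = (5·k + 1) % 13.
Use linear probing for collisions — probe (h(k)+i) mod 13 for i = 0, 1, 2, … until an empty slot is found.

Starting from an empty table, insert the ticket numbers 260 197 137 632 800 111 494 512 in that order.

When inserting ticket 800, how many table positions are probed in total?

260: h=1 => slot 1
197: h=11 => slot 11
137: h=10 => slot 10
632: h=2 => slot 2
800: h=10, probe 10,11,12 => slot 12
111: h=10, probe 10,11,12,0 => slot 0
494: h=1, probe 1,2,3 => slot 3
512: h=0, probe 0,1,2,3,4 => slot 4
Table: [111, 260, 632, 494, 512, _, _, _, _, _, 137, 197, 800]

3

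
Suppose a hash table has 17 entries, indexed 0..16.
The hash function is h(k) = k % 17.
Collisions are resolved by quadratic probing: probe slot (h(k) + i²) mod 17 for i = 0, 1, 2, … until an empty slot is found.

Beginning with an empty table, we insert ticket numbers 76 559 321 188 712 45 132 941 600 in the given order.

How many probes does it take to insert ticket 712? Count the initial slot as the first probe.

3

Insert 76: h=8, slot 8 empty => index 8.
Insert 559: h=15, slot 15 empty => index 15.
Insert 321: h=15, slot 15 occupied => index 16.
Insert 188: h=1, slot 1 empty => index 1.
Insert 712: h=15, slots 15,16 occupied => index 2.
Insert 45: h=11, slot 11 empty => index 11.
Insert 132: h=13, slot 13 empty => index 13.
Insert 941: h=6, slot 6 empty => index 6.
Insert 600: h=5, slot 5 empty => index 5.
Table: [-, 188, 712, -, -, 600, 941, -, 76, -, -, 45, -, 132, -, 559, 321]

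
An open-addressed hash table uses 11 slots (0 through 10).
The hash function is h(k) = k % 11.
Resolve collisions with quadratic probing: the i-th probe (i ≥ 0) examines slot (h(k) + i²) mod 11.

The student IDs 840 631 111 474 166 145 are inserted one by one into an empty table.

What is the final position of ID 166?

840: h=4 => slot 4
631: h=4, probe 4,5 => slot 5
111: h=1 => slot 1
474: h=1, probe 1,2 => slot 2
166: h=1, probe 1,2,5,10 => slot 10
145: h=2, probe 2,3 => slot 3
Table: [-, 111, 474, 145, 840, 631, -, -, -, -, 166]

10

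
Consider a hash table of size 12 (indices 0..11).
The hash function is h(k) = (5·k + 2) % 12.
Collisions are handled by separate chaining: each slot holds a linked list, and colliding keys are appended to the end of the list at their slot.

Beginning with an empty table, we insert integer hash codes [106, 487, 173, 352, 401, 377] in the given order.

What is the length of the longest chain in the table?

Insert 106: h=4, bucket 4 empty → new chain.
Insert 487: h=1, bucket 1 empty → new chain.
Insert 173: h=3, bucket 3 empty → new chain.
Insert 352: h=10, bucket 10 empty → new chain.
Insert 401: h=3, bucket 3 nonempty → append to chain.
Insert 377: h=3, bucket 3 nonempty → append to chain.
Final buckets:
0: ∅
1: 487
2: ∅
3: 173 -> 401 -> 377
4: 106
5: ∅
6: ∅
7: ∅
8: ∅
9: ∅
10: 352
11: ∅

3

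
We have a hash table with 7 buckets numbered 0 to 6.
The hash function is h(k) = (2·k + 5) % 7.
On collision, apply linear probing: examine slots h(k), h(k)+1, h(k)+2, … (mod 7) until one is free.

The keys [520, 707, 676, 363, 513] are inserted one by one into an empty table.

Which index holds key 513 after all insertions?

4

520: h=2 → slot 2
707: h=5 → slot 5
676: h=6 → slot 6
363: h=3 → slot 3
513: h=2, probe 2,3,4 → slot 4
Table: [—, —, 520, 363, 513, 707, 676]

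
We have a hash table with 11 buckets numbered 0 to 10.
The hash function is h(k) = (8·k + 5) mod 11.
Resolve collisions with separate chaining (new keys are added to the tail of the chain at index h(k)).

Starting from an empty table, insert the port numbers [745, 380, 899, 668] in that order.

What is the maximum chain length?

Insert 745: h=3, bucket 3 empty -> new chain.
Insert 380: h=9, bucket 9 empty -> new chain.
Insert 899: h=3, bucket 3 nonempty -> append to chain.
Insert 668: h=3, bucket 3 nonempty -> append to chain.
Final buckets:
0: -
1: -
2: -
3: 745 -> 899 -> 668
4: -
5: -
6: -
7: -
8: -
9: 380
10: -

3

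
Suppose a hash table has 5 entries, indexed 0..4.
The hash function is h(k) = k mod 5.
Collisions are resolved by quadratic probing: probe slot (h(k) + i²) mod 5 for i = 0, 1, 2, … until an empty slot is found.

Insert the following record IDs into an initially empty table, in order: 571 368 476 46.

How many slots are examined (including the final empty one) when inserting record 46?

571 hashes to 1; slot 1 is free → place at 1.
368 hashes to 3; slot 3 is free → place at 3.
476 hashes to 1; 1 taken → place at 2.
46 hashes to 1; 1,2 taken → place at 0.
Table: [46, 571, 476, 368, ∅]

3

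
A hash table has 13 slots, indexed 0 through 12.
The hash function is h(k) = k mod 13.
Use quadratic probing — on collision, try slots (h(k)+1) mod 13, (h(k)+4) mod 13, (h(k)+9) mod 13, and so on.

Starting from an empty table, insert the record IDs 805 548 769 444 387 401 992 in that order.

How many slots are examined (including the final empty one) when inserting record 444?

3

Insert 805: h=12, slot 12 empty -> index 12.
Insert 548: h=2, slot 2 empty -> index 2.
Insert 769: h=2, slot 2 occupied -> index 3.
Insert 444: h=2, slots 2,3 occupied -> index 6.
Insert 387: h=10, slot 10 empty -> index 10.
Insert 401: h=11, slot 11 empty -> index 11.
Insert 992: h=4, slot 4 empty -> index 4.
Table: [—, —, 548, 769, 992, —, 444, —, —, —, 387, 401, 805]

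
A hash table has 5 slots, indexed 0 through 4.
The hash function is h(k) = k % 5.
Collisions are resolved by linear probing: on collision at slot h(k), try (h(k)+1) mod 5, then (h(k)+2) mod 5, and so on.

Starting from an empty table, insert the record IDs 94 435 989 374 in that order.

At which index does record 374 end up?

94 hashes to 4; slot 4 is free => place at 4.
435 hashes to 0; slot 0 is free => place at 0.
989 hashes to 4; 4,0 taken => place at 1.
374 hashes to 4; 4,0,1 taken => place at 2.
Table: [435, 989, 374, -, 94]

2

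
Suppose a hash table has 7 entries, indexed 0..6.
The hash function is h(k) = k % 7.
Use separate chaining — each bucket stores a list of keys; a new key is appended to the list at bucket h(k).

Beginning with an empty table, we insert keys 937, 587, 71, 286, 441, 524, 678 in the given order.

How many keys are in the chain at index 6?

937 -> bucket 6
587 -> bucket 6 (collision)
71 -> bucket 1
286 -> bucket 6 (collision)
441 -> bucket 0
524 -> bucket 6 (collision)
678 -> bucket 6 (collision)
Final buckets:
0: 441
1: 71
2: ∅
3: ∅
4: ∅
5: ∅
6: 937 -> 587 -> 286 -> 524 -> 678

5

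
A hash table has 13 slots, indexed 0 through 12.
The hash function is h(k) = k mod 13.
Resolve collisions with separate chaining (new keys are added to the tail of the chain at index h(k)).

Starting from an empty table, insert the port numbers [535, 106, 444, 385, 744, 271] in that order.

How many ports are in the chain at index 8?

Insert 535: h=2, bucket 2 empty → new chain.
Insert 106: h=2, bucket 2 nonempty → append to chain.
Insert 444: h=2, bucket 2 nonempty → append to chain.
Insert 385: h=8, bucket 8 empty → new chain.
Insert 744: h=3, bucket 3 empty → new chain.
Insert 271: h=11, bucket 11 empty → new chain.
Final buckets:
0: ∅
1: ∅
2: 535 -> 106 -> 444
3: 744
4: ∅
5: ∅
6: ∅
7: ∅
8: 385
9: ∅
10: ∅
11: 271
12: ∅

1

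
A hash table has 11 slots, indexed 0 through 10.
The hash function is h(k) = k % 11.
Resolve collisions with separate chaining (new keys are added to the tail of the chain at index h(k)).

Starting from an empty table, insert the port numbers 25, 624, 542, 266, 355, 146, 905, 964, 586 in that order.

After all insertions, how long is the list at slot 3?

6

25 → bucket 3
624 → bucket 8
542 → bucket 3 (collision)
266 → bucket 2
355 → bucket 3 (collision)
146 → bucket 3 (collision)
905 → bucket 3 (collision)
964 → bucket 7
586 → bucket 3 (collision)
Final buckets:
0: _
1: _
2: 266
3: 25 -> 542 -> 355 -> 146 -> 905 -> 586
4: _
5: _
6: _
7: 964
8: 624
9: _
10: _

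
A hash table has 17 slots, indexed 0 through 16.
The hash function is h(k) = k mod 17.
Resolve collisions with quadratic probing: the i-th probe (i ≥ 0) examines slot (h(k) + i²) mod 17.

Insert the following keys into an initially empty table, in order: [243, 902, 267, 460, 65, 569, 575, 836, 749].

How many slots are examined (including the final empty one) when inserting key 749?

Insert 243: h=5, slot 5 empty → index 5.
Insert 902: h=1, slot 1 empty → index 1.
Insert 267: h=12, slot 12 empty → index 12.
Insert 460: h=1, slot 1 occupied → index 2.
Insert 65: h=14, slot 14 empty → index 14.
Insert 569: h=8, slot 8 empty → index 8.
Insert 575: h=14, slot 14 occupied → index 15.
Insert 836: h=3, slot 3 empty → index 3.
Insert 749: h=1, slots 1,2,5 occupied → index 10.
Table: [—, 902, 460, 836, —, 243, —, —, 569, —, 749, —, 267, —, 65, 575, —]

4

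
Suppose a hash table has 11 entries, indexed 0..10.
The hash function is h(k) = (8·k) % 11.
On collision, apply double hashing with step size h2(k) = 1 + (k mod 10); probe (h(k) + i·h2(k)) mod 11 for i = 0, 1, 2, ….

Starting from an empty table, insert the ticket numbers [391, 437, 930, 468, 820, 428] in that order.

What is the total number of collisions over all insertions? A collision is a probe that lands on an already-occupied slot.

4

391 hashes to 4; slot 4 is free => place at 4.
437 hashes to 9; slot 9 is free => place at 9.
930 hashes to 4, h2=1; 4 taken => place at 5.
468 hashes to 4, h2=9; 4 taken => place at 2.
820 hashes to 4, h2=1; 4,5 taken => place at 6.
428 hashes to 3; slot 3 is free => place at 3.
Table: [_, _, 468, 428, 391, 930, 820, _, _, 437, _]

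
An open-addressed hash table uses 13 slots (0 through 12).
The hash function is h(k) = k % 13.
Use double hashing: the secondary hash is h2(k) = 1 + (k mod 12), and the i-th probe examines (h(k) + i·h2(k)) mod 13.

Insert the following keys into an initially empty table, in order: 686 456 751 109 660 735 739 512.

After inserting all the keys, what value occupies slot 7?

109

686 hashes to 10; slot 10 is free => place at 10.
456 hashes to 1; slot 1 is free => place at 1.
751 hashes to 10, h2=8; 10 taken => place at 5.
109 hashes to 5, h2=2; 5 taken => place at 7.
660 hashes to 10, h2=1; 10 taken => place at 11.
735 hashes to 7, h2=4; 7,11 taken => place at 2.
739 hashes to 11, h2=8; 11 taken => place at 6.
512 hashes to 5, h2=9; 5,1,10,6,2,11,7 taken => place at 3.
Table: [-, 456, 735, 512, -, 751, 739, 109, -, -, 686, 660, -]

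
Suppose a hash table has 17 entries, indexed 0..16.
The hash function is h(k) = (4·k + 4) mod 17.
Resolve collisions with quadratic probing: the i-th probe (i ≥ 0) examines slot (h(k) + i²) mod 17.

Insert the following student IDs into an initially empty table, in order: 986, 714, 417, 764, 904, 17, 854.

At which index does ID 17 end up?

986 hashes to 4; slot 4 is free -> place at 4.
714 hashes to 4; 4 taken -> place at 5.
417 hashes to 6; slot 6 is free -> place at 6.
764 hashes to 0; slot 0 is free -> place at 0.
904 hashes to 16; slot 16 is free -> place at 16.
17 hashes to 4; 4,5 taken -> place at 8.
854 hashes to 3; slot 3 is free -> place at 3.
Table: [764, -, -, 854, 986, 714, 417, -, 17, -, -, -, -, -, -, -, 904]

8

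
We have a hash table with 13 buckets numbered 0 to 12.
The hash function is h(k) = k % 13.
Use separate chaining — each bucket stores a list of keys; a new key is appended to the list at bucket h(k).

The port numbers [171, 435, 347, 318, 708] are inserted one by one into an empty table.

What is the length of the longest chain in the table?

Insert 171: h=2, bucket 2 empty -> new chain.
Insert 435: h=6, bucket 6 empty -> new chain.
Insert 347: h=9, bucket 9 empty -> new chain.
Insert 318: h=6, bucket 6 nonempty -> append to chain.
Insert 708: h=6, bucket 6 nonempty -> append to chain.
Final buckets:
0: .
1: .
2: 171
3: .
4: .
5: .
6: 435 -> 318 -> 708
7: .
8: .
9: 347
10: .
11: .
12: .

3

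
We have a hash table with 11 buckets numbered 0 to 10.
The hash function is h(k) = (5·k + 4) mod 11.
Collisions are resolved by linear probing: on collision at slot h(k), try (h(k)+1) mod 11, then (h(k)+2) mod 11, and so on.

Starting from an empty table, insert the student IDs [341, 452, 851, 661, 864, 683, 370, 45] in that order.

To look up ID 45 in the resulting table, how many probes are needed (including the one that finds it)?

Insert 341: h=4, slot 4 empty -> index 4.
Insert 452: h=9, slot 9 empty -> index 9.
Insert 851: h=2, slot 2 empty -> index 2.
Insert 661: h=9, slot 9 occupied -> index 10.
Insert 864: h=1, slot 1 empty -> index 1.
Insert 683: h=9, slots 9,10 occupied -> index 0.
Insert 370: h=6, slot 6 empty -> index 6.
Insert 45: h=9, slots 9,10,0,1,2 occupied -> index 3.
Table: [683, 864, 851, 45, 341, —, 370, —, —, 452, 661]
Lookup 45: h=9, probe 9,10,0,1,2,3 → found at 3.

6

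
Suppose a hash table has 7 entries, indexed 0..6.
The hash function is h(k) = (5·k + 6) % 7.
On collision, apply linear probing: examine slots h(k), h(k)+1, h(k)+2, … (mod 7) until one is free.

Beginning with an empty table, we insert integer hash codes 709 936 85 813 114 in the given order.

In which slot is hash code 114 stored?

6

709 hashes to 2; slot 2 is free -> place at 2.
936 hashes to 3; slot 3 is free -> place at 3.
85 hashes to 4; slot 4 is free -> place at 4.
813 hashes to 4; 4 taken -> place at 5.
114 hashes to 2; 2,3,4,5 taken -> place at 6.
Table: [-, -, 709, 936, 85, 813, 114]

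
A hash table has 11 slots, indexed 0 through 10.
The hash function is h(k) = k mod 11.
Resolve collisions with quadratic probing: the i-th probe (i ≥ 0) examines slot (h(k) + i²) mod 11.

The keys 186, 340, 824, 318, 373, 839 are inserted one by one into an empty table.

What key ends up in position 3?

824

186: h=10 => slot 10
340: h=10, probe 10,0 => slot 0
824: h=10, probe 10,0,3 => slot 3
318: h=10, probe 10,0,3,8 => slot 8
373: h=10, probe 10,0,3,8,4 => slot 4
839: h=3, probe 3,4,7 => slot 7
Table: [340, ∅, ∅, 824, 373, ∅, ∅, 839, 318, ∅, 186]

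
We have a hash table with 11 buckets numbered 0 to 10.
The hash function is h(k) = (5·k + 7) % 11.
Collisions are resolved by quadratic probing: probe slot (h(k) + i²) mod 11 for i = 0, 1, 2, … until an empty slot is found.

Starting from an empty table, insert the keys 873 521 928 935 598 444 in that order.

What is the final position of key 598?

3

873: h=5 => slot 5
521: h=5, probe 5,6 => slot 6
928: h=5, probe 5,6,9 => slot 9
935: h=7 => slot 7
598: h=5, probe 5,6,9,3 => slot 3
444: h=5, probe 5,6,9,3,10 => slot 10
Table: [_, _, _, 598, _, 873, 521, 935, _, 928, 444]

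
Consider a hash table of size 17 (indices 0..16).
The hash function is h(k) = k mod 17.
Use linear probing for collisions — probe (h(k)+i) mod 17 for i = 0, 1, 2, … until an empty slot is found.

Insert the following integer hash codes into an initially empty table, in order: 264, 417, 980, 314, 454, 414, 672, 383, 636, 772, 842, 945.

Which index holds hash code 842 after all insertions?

264 hashes to 9; slot 9 is free → place at 9.
417 hashes to 9; 9 taken → place at 10.
980 hashes to 11; slot 11 is free → place at 11.
314 hashes to 8; slot 8 is free → place at 8.
454 hashes to 12; slot 12 is free → place at 12.
414 hashes to 6; slot 6 is free → place at 6.
672 hashes to 9; 9,10,11,12 taken → place at 13.
383 hashes to 9; 9,10,11,12,13 taken → place at 14.
636 hashes to 7; slot 7 is free → place at 7.
772 hashes to 7; 7,8,9,10,11,12,13,14 taken → place at 15.
842 hashes to 9; 9,10,11,12,13,14,15 taken → place at 16.
945 hashes to 10; 10,11,12,13,14,15,16 taken → place at 0.
Table: [945, —, —, —, —, —, 414, 636, 314, 264, 417, 980, 454, 672, 383, 772, 842]

16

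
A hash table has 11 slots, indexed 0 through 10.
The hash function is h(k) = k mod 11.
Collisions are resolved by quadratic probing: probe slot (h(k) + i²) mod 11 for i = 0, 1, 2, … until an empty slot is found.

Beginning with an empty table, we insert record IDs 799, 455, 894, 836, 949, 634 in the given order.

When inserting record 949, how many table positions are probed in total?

799 hashes to 7; slot 7 is free -> place at 7.
455 hashes to 4; slot 4 is free -> place at 4.
894 hashes to 3; slot 3 is free -> place at 3.
836 hashes to 0; slot 0 is free -> place at 0.
949 hashes to 3; 3,4,7 taken -> place at 1.
634 hashes to 7; 7 taken -> place at 8.
Table: [836, 949, ., 894, 455, ., ., 799, 634, ., .]

4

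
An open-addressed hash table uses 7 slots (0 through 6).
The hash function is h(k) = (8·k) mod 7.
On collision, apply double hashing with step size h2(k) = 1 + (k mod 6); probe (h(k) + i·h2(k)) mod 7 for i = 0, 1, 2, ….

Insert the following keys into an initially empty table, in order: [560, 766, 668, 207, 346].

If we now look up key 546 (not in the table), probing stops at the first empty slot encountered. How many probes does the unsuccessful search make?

3

560 hashes to 0; slot 0 is free -> place at 0.
766 hashes to 3; slot 3 is free -> place at 3.
668 hashes to 3, h2=3; 3 taken -> place at 6.
207 hashes to 4; slot 4 is free -> place at 4.
346 hashes to 3, h2=5; 3 taken -> place at 1.
Table: [560, 346, ∅, 766, 207, ∅, 668]
Lookup 546: h=0, h2=1, probe 0,1,2 → slot 2 empty, not found.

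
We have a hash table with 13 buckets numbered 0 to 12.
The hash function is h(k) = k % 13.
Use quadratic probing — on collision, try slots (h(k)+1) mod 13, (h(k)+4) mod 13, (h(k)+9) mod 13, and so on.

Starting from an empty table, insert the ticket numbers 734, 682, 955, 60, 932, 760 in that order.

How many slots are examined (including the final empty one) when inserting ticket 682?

2

Insert 734: h=6, slot 6 empty → index 6.
Insert 682: h=6, slot 6 occupied → index 7.
Insert 955: h=6, slots 6,7 occupied → index 10.
Insert 60: h=8, slot 8 empty → index 8.
Insert 932: h=9, slot 9 empty → index 9.
Insert 760: h=6, slots 6,7,10 occupied → index 2.
Table: [-, -, 760, -, -, -, 734, 682, 60, 932, 955, -, -]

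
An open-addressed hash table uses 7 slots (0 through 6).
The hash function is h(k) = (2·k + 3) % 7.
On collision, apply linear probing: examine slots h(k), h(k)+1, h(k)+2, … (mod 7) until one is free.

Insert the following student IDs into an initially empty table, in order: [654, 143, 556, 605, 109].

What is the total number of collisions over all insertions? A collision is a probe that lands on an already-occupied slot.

654: h=2 → slot 2
143: h=2, probe 2,3 → slot 3
556: h=2, probe 2,3,4 → slot 4
605: h=2, probe 2,3,4,5 → slot 5
109: h=4, probe 4,5,6 → slot 6
Table: [-, -, 654, 143, 556, 605, 109]

8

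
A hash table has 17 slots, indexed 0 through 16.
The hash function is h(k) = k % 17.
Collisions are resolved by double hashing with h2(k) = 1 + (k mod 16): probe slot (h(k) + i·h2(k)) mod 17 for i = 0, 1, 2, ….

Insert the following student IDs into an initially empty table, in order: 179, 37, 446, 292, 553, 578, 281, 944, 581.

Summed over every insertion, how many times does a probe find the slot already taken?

7

179: h=9 => slot 9
37: h=3 => slot 3
446: h=4 => slot 4
292: h=3, h2=5, probe 3,8 => slot 8
553: h=9, h2=10, probe 9,2 => slot 2
578: h=0 => slot 0
281: h=9, h2=10, probe 9,2,12 => slot 12
944: h=9, h2=1, probe 9,10 => slot 10
581: h=3, h2=6, probe 3,9,15 => slot 15
Table: [578, -, 553, 37, 446, -, -, -, 292, 179, 944, -, 281, -, -, 581, -]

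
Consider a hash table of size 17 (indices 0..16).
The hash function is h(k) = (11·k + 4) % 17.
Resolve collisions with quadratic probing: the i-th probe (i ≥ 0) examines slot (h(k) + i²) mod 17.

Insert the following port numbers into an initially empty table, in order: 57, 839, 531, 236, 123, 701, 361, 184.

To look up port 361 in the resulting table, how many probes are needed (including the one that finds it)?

4

57: h=2 -> slot 2
839: h=2, probe 2,3 -> slot 3
531: h=14 -> slot 14
236: h=16 -> slot 16
123: h=14, probe 14,15 -> slot 15
701: h=14, probe 14,15,1 -> slot 1
361: h=14, probe 14,15,1,6 -> slot 6
184: h=5 -> slot 5
Table: [., 701, 57, 839, ., 184, 361, ., ., ., ., ., ., ., 531, 123, 236]
Lookup 361: h=14, probe 14,15,1,6 → found at 6.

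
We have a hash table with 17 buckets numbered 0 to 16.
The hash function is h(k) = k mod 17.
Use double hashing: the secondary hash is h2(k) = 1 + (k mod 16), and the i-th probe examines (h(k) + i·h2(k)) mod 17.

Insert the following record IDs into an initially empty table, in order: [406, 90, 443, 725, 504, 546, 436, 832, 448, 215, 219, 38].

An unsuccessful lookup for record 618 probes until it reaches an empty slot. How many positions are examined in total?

9

Insert 406: h=15, slot 15 empty => index 15.
Insert 90: h=5, slot 5 empty => index 5.
Insert 443: h=1, slot 1 empty => index 1.
Insert 725: h=11, slot 11 empty => index 11.
Insert 504: h=11, h2=9, slot 11 occupied => index 3.
Insert 546: h=2, slot 2 empty => index 2.
Insert 436: h=11, h2=5, slot 11 occupied => index 16.
Insert 832: h=16, h2=1, slot 16 occupied => index 0.
Insert 448: h=6, slot 6 empty => index 6.
Insert 215: h=11, h2=8, slots 11,2 occupied => index 10.
Insert 219: h=15, h2=12, slots 15,10,5,0 occupied => index 12.
Insert 38: h=4, slot 4 empty => index 4.
Table: [832, 443, 546, 504, 38, 90, 448, ., ., ., 215, 725, 219, ., ., 406, 436]
Lookup 618: h=6, h2=11, probe 6,0,11,5,16,10,4,15,9 → slot 9 empty, not found.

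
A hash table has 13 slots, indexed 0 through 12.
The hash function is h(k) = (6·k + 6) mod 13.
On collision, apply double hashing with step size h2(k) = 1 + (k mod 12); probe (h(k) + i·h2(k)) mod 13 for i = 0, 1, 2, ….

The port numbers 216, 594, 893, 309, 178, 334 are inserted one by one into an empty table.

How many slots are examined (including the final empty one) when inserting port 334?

216 hashes to 2; slot 2 is free → place at 2.
594 hashes to 8; slot 8 is free → place at 8.
893 hashes to 8, h2=6; 8 taken → place at 1.
309 hashes to 1, h2=10; 1 taken → place at 11.
178 hashes to 8, h2=11; 8 taken → place at 6.
334 hashes to 8, h2=11; 8,6 taken → place at 4.
Table: [., 893, 216, ., 334, ., 178, ., 594, ., ., 309, .]

3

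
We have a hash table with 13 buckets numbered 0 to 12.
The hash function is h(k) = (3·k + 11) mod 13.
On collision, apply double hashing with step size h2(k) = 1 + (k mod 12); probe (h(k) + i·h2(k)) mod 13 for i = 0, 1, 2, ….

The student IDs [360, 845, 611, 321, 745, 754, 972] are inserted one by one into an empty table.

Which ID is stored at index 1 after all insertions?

360: h=12 → slot 12
845: h=11 → slot 11
611: h=11, h2=12, probe 11,10 → slot 10
321: h=12, h2=10, probe 12,9 → slot 9
745: h=10, h2=2, probe 10,12,1 → slot 1
754: h=11, h2=11, probe 11,9,7 → slot 7
972: h=2 → slot 2
Table: [-, 745, 972, -, -, -, -, 754, -, 321, 611, 845, 360]

745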